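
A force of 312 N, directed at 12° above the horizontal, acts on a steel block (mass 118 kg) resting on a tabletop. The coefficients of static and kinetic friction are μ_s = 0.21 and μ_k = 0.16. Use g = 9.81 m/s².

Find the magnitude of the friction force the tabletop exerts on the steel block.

f ≈ 175 N

N = m g − P sin α = 1158 − 312×sin 12° = 1093 N.
For equilibrium, f = P cos α = 312×cos 12° = 305.2 N.
μ_s N = 0.21 × 1093 = 229.5 N.
305.2 > 229.5 N → the steel block slides; f = μ_k N = 0.16×1093 = 175 N.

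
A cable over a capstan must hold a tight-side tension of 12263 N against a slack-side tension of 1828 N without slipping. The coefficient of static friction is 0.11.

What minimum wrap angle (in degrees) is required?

β_min ≈ 991°

T₂/T₁ = e^{μβ} → β = ln(T₂/T₁)/μ.
β = ln(12263/1828)/0.11 = 1.903/0.11 = 17.3 rad.
In degrees: β = 17.3 × 180/π = 991°.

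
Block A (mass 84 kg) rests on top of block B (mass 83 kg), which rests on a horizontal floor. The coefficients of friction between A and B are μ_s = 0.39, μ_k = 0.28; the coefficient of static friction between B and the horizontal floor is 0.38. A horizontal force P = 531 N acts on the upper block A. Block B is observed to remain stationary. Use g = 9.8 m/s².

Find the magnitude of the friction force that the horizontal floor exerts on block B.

Between the blocks, N₁ = m_A g = 823.2 N.
So the A–B interface can sustain at most μ_s N₁ = 321 N of static friction.
P = 531 N exceeds that limit, so A slips over B and the interface friction becomes kinetic: f₁ = μ_k N₁ = 0.28×823.2 = 230 N.
B experiences an equal 230 N forward from A (third law). B is in equilibrium, so the floor supplies f₂ = 230 N of static friction (limit μ_s(m_A+m_B)g = 621.9 N, not exceeded).

f ≈ 230 N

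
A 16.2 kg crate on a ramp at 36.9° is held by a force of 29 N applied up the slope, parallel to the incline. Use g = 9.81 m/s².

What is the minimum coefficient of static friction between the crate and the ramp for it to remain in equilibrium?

μ_s,min ≈ 0.523

N = m g cos θ = 127.1 N.
Friction must make up the shortfall along the incline: f = m g sin θ − P = 95.42 − 29 = 66.42 N.
At the threshold f = μ_s N, so μ_s,min = 66.42/127.1 = 0.523.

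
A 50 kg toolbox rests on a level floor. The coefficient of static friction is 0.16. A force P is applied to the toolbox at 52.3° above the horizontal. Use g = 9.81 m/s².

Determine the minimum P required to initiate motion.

P ≈ 106 N

N = m g − P sin α (the pull lifts the toolbox).
At impending slip, P cos α = μ_s N = μ_s (m g − P sin α).
Solving: P (cos α + μ_s sin α) = μ_s m g → P = 0.16×490/(cos 52.3° + 0.16 sin 52.3°) = 78.5/0.7381 = 106 N.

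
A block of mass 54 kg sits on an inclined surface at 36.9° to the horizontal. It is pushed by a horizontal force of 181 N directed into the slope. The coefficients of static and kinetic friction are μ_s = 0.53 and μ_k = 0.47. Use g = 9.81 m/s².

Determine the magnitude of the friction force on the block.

f ≈ 173 N (up the incline)

Normal direction: N = m g cos θ + P sin θ = 532.3 N.
Along the incline, the net driving force (taking up-slope positive) is P cos θ − m g sin θ = 144.7 − 318.1 = -173.3 N, so equilibrium requires friction f = 173.3 N (up-slope).
The limit of static friction is μ_s N = 282.1 N.
Since 173.3 N is within the 282.1 N limit, the block stays put and friction is exactly 173 N.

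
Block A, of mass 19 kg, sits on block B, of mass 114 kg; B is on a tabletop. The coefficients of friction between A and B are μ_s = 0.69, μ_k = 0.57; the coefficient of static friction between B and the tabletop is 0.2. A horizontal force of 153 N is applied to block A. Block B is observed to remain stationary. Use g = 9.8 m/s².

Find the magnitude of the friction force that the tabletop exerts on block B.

f ≈ 106 N

Between the blocks, N₁ = m_A g = 186.2 N.
Maximum static friction on A from B: μ_s N₁ = 0.69×186.2 = 128.5 N.
Since P = 153 N > 128.5 N, A slides on B; the A–B friction is kinetic: f₁ = μ_k N₁ = 0.57×186.2 = 106 N.
B experiences an equal 106 N forward from A (third law). B is in equilibrium, so the floor supplies f₂ = 106 N of static friction (limit μ_s(m_A+m_B)g = 260.7 N, not exceeded).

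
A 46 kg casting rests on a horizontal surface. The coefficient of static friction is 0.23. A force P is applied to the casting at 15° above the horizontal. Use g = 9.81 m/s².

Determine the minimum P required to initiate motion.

N = m g − P sin α (the pull lifts the casting).
At impending slip, P cos α = μ_s N = μ_s (m g − P sin α).
Solving: P (cos α + μ_s sin α) = μ_s m g → P = 0.23×451/(cos 15° + 0.23 sin 15°) = 104/1.025 = 101 N.

P ≈ 101 N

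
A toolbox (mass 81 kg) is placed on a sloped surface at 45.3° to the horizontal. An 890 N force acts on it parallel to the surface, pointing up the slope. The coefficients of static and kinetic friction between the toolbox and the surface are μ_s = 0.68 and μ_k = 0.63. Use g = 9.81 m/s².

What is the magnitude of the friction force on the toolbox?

f ≈ 325 N (down the incline)

Perpendicular to the surface, N = m g cos θ = 81·9.81·cos 45.3° = 558.9 N.
For equilibrium along the incline the friction force must supply f = m g sin θ − P = 564.8 − 890 = -325.2 N (positive meaning up-slope).
Maximum static friction available: μ_s N = 0.68 × 558.9 = 380.1 N.
Since |-325.2| ≤ 380.1 N, no slip — friction simply equals what equilibrium demands.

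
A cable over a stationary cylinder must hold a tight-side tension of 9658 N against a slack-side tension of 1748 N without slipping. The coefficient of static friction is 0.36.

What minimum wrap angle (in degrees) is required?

β_min ≈ 272°

T₂/T₁ = e^{μβ} → β = ln(T₂/T₁)/μ.
β = ln(9658/1748)/0.36 = 1.709/0.36 = 4.748 rad.
In degrees: β = 4.748 × 180/π = 272°.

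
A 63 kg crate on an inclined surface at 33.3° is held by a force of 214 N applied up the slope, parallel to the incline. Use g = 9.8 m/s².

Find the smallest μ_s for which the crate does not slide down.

N = m g cos θ = 516 N.
Friction must make up the shortfall along the incline: f = m g sin θ − P = 339 − 214 = 125 N.
At the threshold f = μ_s N, so μ_s,min = 125/516 = 0.242.

μ_s,min ≈ 0.242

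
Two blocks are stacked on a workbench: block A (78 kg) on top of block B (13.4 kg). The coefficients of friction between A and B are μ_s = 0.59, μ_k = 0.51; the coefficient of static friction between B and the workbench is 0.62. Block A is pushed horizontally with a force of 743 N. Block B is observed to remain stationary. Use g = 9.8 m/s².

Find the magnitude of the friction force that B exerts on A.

f ≈ 390 N

The normal force B exerts on A is simply A's weight, N₁ = 764.4 N.
So the A–B interface can sustain at most μ_s N₁ = 451 N of static friction.
Since P = 743 N > 451 N, A slides on B; the A–B friction is kinetic: f₁ = μ_k N₁ = 0.51×764.4 = 390 N.
B experiences an equal 390 N forward from A (third law). B is in equilibrium, so the floor supplies f₂ = 390 N of static friction (limit μ_s(m_A+m_B)g = 555.3 N, not exceeded).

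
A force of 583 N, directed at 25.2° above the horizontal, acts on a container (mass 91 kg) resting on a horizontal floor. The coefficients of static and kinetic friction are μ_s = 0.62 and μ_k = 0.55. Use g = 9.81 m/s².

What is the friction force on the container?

Vertical equilibrium gives N = m g − P sin α = 644.5 N.
The horizontal driving force is P cos α = 527.5 N, so equilibrium needs friction f = 527.5 N.
μ_s N = 0.62 × 644.5 = 399.6 N.
The required friction exceeds μ_s N, so the container moves and f = μ_k N = 354 N.

f ≈ 354 N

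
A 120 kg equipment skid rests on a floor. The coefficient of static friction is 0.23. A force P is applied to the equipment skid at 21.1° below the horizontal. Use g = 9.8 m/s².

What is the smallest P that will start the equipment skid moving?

N = m g + P sin α (the push presses the equipment skid into the floor).
At impending slip, P cos α = μ_s N = μ_s (m g + P sin α).
Solving: P (cos α − μ_s sin α) = μ_s m g → P = 0.23×1180/(cos 21.1° − 0.23 sin 21.1°) = 270/0.8502 = 318 N.

P ≈ 318 N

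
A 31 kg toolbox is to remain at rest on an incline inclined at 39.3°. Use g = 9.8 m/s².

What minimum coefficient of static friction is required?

μ_s,min ≈ 0.818

At the slip threshold m g sin θ = μ_s m g cos θ, so μ_s,min = tan θ.
μ_s,min = tan 39.3° = 0.818.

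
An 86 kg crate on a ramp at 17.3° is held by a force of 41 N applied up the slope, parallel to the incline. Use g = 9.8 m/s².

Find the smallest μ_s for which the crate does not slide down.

N = m g cos θ = 804.7 N.
Friction must make up the shortfall along the incline: f = m g sin θ − P = 250.6 − 41 = 209.6 N.
At the threshold f = μ_s N, so μ_s,min = 209.6/804.7 = 0.261.

μ_s,min ≈ 0.261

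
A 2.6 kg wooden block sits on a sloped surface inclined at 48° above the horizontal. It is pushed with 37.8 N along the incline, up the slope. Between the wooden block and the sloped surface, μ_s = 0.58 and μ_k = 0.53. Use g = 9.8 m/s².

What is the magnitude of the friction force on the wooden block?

f ≈ 9.04 N (down the incline)

Normal force: N = m g cos θ = 2.6 × 9.8 × cos 48° = 17.05 N.
Parallel to the incline, ΣF = 0 gives f = m g sin θ − P = 18.94 − 37.8 = -18.86 N (up-slope positive).
The static-friction ceiling is μ_s N = 0.58 × 17.05 = 9.889 N.
Since |-18.86| > 9.889 N, static friction cannot hold it; the wooden block slides up the incline and kinetic friction applies: f = μ_k N = 0.53 × 17.05 = 9.04 N.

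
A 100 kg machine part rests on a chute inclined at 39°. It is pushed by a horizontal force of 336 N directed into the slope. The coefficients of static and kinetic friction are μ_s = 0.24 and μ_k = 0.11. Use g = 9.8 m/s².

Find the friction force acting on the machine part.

f ≈ 107 N (up the incline)

Normal direction: N = m g cos θ + P sin θ = 973.1 N.
Parallel to the incline: P cos θ − m g sin θ = 261.1 − 616.7 = -355.6 N; the friction needed to balance this is 355.6 N acting up the slope.
Maximum static friction: μ_s N = 0.24 × 973.1 = 233.5 N.
|f_req| = 355.6 > 233.5 N → the machine part slides down the incline; f = μ_k N = 0.11 × 973.1 = 107 N.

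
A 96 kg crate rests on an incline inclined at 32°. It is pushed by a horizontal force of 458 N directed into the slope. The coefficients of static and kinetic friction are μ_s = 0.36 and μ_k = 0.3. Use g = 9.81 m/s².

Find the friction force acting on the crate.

Resolve perpendicular to the incline: N = m g cos θ + P sin θ = 96×9.81×cos 32° + 458×sin 32° = 1041 N.
Parallel to the incline: P cos θ − m g sin θ = 388.4 − 499.1 = -110.7 N; the friction needed to balance this is 110.7 N acting up the slope.
The limit of static friction is μ_s N = 374.9 N.
Since 110.7 N is within the 374.9 N limit, the crate stays put and friction is exactly 111 N.

f ≈ 111 N (up the incline)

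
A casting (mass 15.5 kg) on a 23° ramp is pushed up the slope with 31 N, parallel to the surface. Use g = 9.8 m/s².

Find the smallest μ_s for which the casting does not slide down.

μ_s,min ≈ 0.203

N = m g cos θ = 139.8 N.
Friction must make up the shortfall along the incline: f = m g sin θ − P = 59.35 − 31 = 28.35 N.
At the threshold f = μ_s N, so μ_s,min = 28.35/139.8 = 0.203.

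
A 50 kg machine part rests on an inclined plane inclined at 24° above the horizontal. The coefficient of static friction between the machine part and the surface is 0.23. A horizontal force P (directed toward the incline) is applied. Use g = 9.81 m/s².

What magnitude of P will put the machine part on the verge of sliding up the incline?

At impending motion up the slope, friction acts down-slope at its limit: f = μ_s N.
Perpendicular to the incline: N = m g cos θ + P sin θ.
Along the incline: P cos θ = m g sin θ + μ_s N = m g sin θ + μ_s (m g cos θ + P sin θ).
Solving, P (cos θ − μ_s sin θ) = m g (sin θ + μ_s cos θ), so P = 50×9.81×(sin 24° + 0.23 cos 24°)/(cos 24° − 0.23 sin 24°) = 490×0.6169/0.82 = 369 N.

P ≈ 369 N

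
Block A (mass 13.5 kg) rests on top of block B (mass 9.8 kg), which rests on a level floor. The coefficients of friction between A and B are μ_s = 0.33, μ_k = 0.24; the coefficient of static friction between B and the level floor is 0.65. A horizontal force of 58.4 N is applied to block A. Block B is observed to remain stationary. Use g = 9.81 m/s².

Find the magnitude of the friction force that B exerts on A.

Between the blocks, N₁ = m_A g = 132.4 N.
So the A–B interface can sustain at most μ_s N₁ = 43.7 N of static friction.
P = 58.4 N exceeds that limit, so A slips over B and the interface friction becomes kinetic: f₁ = μ_k N₁ = 0.24×132.4 = 31.8 N.
B experiences an equal 31.8 N forward from A (third law). B is in equilibrium, so the floor supplies f₂ = 31.8 N of static friction (limit μ_s(m_A+m_B)g = 148.6 N, not exceeded).

f ≈ 31.8 N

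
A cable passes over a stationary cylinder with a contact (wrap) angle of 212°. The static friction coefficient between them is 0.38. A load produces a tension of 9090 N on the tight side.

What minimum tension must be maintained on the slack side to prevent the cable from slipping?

T_min ≈ 2230 N

Capstan equation at impending slip: T_tight/T_slack = e^{μβ}.
β = 212° = 3.7 rad; e^{μβ} = e^{0.38×3.7} = 4.08.
T_slack = T_tight / e^{μβ} = 9090 / 4.08 = 2230 N.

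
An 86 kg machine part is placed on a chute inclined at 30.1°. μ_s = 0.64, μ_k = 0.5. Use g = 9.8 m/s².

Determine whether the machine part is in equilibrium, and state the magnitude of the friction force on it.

f ≈ 423 N

N = m g cos θ = 729 N.
Down-slope weight component: m g sin θ = 423 N.
μ_s N = 467 N.
423 ≤ 467 N, so it stays put; friction = 423 N.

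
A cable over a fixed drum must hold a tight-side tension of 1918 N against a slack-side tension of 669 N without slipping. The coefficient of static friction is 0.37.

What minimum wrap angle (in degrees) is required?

T₂/T₁ = e^{μβ} → β = ln(T₂/T₁)/μ.
β = ln(1918/669)/0.37 = 1.053/0.37 = 2.847 rad.
In degrees: β = 2.847 × 180/π = 163°.

β_min ≈ 163°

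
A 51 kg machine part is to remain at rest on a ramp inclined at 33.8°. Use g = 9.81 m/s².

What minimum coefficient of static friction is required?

μ_s,min ≈ 0.669

At the slip threshold m g sin θ = μ_s m g cos θ, so μ_s,min = tan θ.
μ_s,min = tan 33.8° = 0.669.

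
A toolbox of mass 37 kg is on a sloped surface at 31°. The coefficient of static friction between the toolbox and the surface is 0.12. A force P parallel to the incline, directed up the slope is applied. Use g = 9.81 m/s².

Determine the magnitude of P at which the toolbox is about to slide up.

At impending motion up the slope, friction acts down-slope at its limit: f = μ_s N.
P is parallel to the surface, so N = m g cos θ = 311 N.
Along the incline: P = m g sin θ + μ_s N = 187 + 0.12×311 = 224 N.

P ≈ 224 N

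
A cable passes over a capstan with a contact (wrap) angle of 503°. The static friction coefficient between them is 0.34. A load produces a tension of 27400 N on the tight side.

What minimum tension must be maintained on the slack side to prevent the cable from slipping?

Capstan equation at impending slip: T_tight/T_slack = e^{μβ}.
β = 503° = 8.779 rad; e^{μβ} = e^{0.34×8.779} = 19.78.
T_slack = T_tight / e^{μβ} = 27400 / 19.78 = 1380 N.

T_min ≈ 1380 N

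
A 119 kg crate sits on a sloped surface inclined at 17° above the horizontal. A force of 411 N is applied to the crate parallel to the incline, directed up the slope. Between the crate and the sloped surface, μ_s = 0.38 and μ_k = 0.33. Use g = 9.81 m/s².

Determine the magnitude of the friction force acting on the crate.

The normal reaction is N = m g cos θ = 1116 N.
The friction needed for equilibrium is m g sin θ − P = 341.3 − 411 = -69.69 N, measured positive up-slope.
The static-friction ceiling is μ_s N = 0.38 × 1116 = 424.2 N.
Since |-69.69| ≤ 424.2 N, the crate remains in static equilibrium and friction takes exactly the required value.

f ≈ 69.7 N (down the incline)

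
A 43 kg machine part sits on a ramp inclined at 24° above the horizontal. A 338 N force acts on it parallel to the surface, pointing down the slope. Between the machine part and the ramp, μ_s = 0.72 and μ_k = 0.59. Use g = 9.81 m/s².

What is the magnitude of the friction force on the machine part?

f ≈ 227 N (up the incline)

Perpendicular to the surface, N = m g cos θ = 43·9.81·cos 24° = 385.4 N.
Parallel to the incline, ΣF = 0 gives f = m g sin θ + P = 171.6 + 338 = 509.6 N (up-slope positive).
Static friction can supply at most μ_s N = 277.5 N.
Since |509.6| > 277.5 N, static friction cannot hold it; the machine part slides down the incline and kinetic friction applies: f = μ_k N = 0.59 × 385.4 = 227 N.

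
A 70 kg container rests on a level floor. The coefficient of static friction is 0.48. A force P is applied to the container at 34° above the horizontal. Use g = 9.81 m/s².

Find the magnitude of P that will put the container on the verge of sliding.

N = m g − P sin α (the pull lifts the container).
At impending slip, P cos α = μ_s N = μ_s (m g − P sin α).
Solving: P (cos α + μ_s sin α) = μ_s m g → P = 0.48×687/(cos 34° + 0.48 sin 34°) = 330/1.097 = 300 N.

P ≈ 300 N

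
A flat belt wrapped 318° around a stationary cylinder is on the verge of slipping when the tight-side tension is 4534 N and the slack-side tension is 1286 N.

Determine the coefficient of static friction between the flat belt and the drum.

μ ≈ 0.227

T₂/T₁ = e^{μβ} → μ = ln(T₂/T₁)/β.
β = 318° = 5.55 rad.
μ = ln(4534/1286)/5.55 = ln(3.526)/5.55 = 0.227.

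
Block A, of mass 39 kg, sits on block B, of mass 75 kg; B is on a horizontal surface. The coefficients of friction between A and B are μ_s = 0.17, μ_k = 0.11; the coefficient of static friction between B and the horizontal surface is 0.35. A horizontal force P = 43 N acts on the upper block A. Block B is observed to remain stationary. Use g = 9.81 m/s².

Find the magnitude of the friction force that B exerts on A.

f ≈ 43 N

Between the blocks, N₁ = m_A g = 382.6 N.
So the A–B interface can sustain at most μ_s N₁ = 65.04 N of static friction.
P = 43 N is within that limit, so A and B move together (both at rest); the A–B friction is simply f₁ = P = 43 N.
B experiences an equal 43 N forward from A (third law). B is in equilibrium, so the floor supplies f₂ = 43 N of static friction (limit μ_s(m_A+m_B)g = 391.4 N, not exceeded).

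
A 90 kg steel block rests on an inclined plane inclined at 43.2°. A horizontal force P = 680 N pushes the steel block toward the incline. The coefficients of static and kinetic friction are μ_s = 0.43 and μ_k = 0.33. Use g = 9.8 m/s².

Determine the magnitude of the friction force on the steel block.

Resolve perpendicular to the incline: N = m g cos θ + P sin θ = 90×9.8×cos 43.2° + 680×sin 43.2° = 1108 N.
Along the incline, the net driving force (taking up-slope positive) is P cos θ − m g sin θ = 495.7 − 603.8 = -108.1 N, so equilibrium requires friction f = 108.1 N (up-slope).
Maximum static friction: μ_s N = 0.43 × 1108 = 476.6 N.
Since 108.1 N is within the 476.6 N limit, the steel block stays put and friction is exactly 108 N.

f ≈ 108 N (up the incline)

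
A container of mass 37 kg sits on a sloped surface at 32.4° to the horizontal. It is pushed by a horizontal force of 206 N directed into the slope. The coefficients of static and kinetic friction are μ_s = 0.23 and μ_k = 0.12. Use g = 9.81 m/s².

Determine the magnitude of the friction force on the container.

f ≈ 20.6 N (up the incline)

Resolve perpendicular to the incline: N = m g cos θ + P sin θ = 37×9.81×cos 32.4° + 206×sin 32.4° = 416.8 N.
Along the incline, the net driving force (taking up-slope positive) is P cos θ − m g sin θ = 173.9 − 194.5 = -20.56 N, so equilibrium requires friction f = 20.56 N (up-slope).
Maximum static friction: μ_s N = 0.23 × 416.8 = 95.87 N.
Since 20.56 N is within the 95.87 N limit, the container stays put and friction is exactly 20.6 N.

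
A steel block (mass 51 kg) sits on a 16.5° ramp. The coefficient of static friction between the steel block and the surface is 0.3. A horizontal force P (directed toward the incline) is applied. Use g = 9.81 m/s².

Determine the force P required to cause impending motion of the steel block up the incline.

At impending motion up the slope, friction acts down-slope at its limit: f = μ_s N.
Perpendicular to the incline: N = m g cos θ + P sin θ.
Along the incline: P cos θ = m g sin θ + μ_s N = m g sin θ + μ_s (m g cos θ + P sin θ).
Solving, P (cos θ − μ_s sin θ) = m g (sin θ + μ_s cos θ), so P = 51×9.81×(sin 16.5° + 0.3 cos 16.5°)/(cos 16.5° − 0.3 sin 16.5°) = 500×0.5717/0.8736 = 327 N.

P ≈ 327 N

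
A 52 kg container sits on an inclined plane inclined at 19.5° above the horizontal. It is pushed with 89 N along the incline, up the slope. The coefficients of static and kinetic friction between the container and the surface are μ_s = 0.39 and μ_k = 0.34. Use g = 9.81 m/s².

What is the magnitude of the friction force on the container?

f ≈ 81.3 N (up the incline)

The normal reaction is N = m g cos θ = 480.9 N.
The friction needed for equilibrium is m g sin θ − P = 170.3 − 89 = 81.28 N, measured positive up-slope.
Maximum static friction available: μ_s N = 0.39 × 480.9 = 187.5 N.
Since |81.28| ≤ 187.5 N, the container remains in static equilibrium and friction takes exactly the required value.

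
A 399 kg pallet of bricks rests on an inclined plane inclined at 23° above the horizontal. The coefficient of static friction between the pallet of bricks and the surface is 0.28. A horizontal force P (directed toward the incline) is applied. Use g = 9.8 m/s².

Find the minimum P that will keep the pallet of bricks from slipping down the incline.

P_min ≈ 505 N

The pallet of bricks tends to slide down (tan θ > μ_s), so at the point of impending slip friction acts up-slope at its limit: f = μ_s N.
Perpendicular to the incline: N = m g cos θ + P sin θ.
Along the incline: P cos θ + μ_s N = m g sin θ, i.e. P cos θ + μ_s (m g cos θ + P sin θ) = m g sin θ.
Solving, P (cos θ + μ_s sin θ) = m g (sin θ − μ_s cos θ), so P = 3910×0.133/1.03 = 505 N.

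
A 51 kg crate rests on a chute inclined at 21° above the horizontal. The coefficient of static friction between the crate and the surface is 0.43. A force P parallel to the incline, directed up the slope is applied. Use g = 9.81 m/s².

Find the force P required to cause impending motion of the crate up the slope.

At impending motion up the slope, friction acts down-slope at its limit: f = μ_s N.
P is parallel to the surface, so N = m g cos θ = 467 N.
Along the incline: P = m g sin θ + μ_s N = 179 + 0.43×467 = 380 N.

P ≈ 380 N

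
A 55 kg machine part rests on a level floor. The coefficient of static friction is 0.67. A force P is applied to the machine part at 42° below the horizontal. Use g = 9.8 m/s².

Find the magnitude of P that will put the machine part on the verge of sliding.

N = m g + P sin α (the push presses the machine part into the level floor).
At impending slip, P cos α = μ_s N = μ_s (m g + P sin α).
Solving: P (cos α − μ_s sin α) = μ_s m g → P = 0.67×539/(cos 42° − 0.67 sin 42°) = 361/0.2948 = 1220 N.

P ≈ 1220 N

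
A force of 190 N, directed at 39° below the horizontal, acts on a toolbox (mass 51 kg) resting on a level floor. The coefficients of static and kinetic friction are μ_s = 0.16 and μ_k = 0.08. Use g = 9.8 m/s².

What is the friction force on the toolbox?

f ≈ 49.5 N

The vertical component of P adds to the normal force: N = m g + P sin α = 499.8 + 119.6 = 619.4 N.
Horizontally, friction must balance P cos α = 147.7 N.
μ_s N = 0.16 × 619.4 = 99.1 N.
147.7 > 99.1 N → the toolbox slides; f = μ_k N = 0.08×619.4 = 49.5 N.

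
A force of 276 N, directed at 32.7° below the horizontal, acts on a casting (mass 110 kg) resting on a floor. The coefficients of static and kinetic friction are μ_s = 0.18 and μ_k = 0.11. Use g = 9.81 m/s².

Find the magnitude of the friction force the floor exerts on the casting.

N = m g + P sin α = 1079 + 276×sin 32.7° = 1228 N.
For equilibrium, f = P cos α = 276×cos 32.7° = 232.3 N.
The static-friction limit is μ_s N = 221.1 N.
The required friction exceeds μ_s N, so the casting moves and f = μ_k N = 135 N.

f ≈ 135 N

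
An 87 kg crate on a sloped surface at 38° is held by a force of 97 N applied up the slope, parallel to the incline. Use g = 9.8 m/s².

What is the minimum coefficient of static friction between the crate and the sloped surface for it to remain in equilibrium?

μ_s,min ≈ 0.637

N = m g cos θ = 671.9 N.
Friction must make up the shortfall along the incline: f = m g sin θ − P = 524.9 − 97 = 427.9 N.
At the threshold f = μ_s N, so μ_s,min = 427.9/671.9 = 0.637.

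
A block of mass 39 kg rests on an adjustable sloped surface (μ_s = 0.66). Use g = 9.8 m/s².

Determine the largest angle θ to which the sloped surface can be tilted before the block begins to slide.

At the slip threshold, m g sin θ = μ_s · m g cos θ, so tan θ = μ_s.
θ_max = arctan(0.66) = 33.4°.

θ_max ≈ 33.4°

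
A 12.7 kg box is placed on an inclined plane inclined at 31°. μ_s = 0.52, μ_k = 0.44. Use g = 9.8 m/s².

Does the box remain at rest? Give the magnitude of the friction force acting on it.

f ≈ 46.9 N

N = m g cos θ = 107 N.
Down-slope weight component: m g sin θ = 64.1 N.
μ_s N = 55.5 N.
64.1 > 55.5 N, so it slides; kinetic friction f = μ_k N = 0.44×107 = 46.9 N.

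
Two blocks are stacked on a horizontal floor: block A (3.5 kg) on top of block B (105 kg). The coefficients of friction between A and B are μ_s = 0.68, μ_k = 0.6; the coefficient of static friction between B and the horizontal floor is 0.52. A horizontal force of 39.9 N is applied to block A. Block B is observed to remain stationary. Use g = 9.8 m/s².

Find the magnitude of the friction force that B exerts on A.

The normal force B exerts on A is simply A's weight, N₁ = 34.3 N.
Maximum static friction on A from B: μ_s N₁ = 0.68×34.3 = 23.32 N.
Since P = 39.9 N > 23.32 N, A slides on B; the A–B friction is kinetic: f₁ = μ_k N₁ = 0.6×34.3 = 20.6 N.
B experiences an equal 20.6 N forward from A (third law). B is in equilibrium, so the floor supplies f₂ = 20.6 N of static friction (limit μ_s(m_A+m_B)g = 552.9 N, not exceeded).

f ≈ 20.6 N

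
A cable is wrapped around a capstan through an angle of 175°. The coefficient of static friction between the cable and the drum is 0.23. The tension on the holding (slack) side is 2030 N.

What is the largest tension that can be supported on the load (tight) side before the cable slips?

At impending slip the capstan equation gives T₂/T₁ = e^{μβ} with β in radians.
β = 175° × π/180 = 3.054 rad.
e^{μβ} = e^{0.23×3.054} = 2.019.
T₂ = T₁ · e^{μβ} = 2030 × 2.019 = 4100 N.

T_max ≈ 4100 N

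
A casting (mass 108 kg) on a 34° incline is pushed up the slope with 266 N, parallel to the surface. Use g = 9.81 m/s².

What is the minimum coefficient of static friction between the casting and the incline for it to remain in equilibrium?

N = m g cos θ = 878.3 N.
Friction must make up the shortfall along the incline: f = m g sin θ − P = 592.5 − 266 = 326.5 N.
At the threshold f = μ_s N, so μ_s,min = 326.5/878.3 = 0.372.

μ_s,min ≈ 0.372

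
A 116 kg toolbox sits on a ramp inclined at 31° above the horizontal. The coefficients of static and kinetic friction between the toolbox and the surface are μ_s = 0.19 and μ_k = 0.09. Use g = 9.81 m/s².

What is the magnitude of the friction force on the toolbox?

The normal reaction is N = m g cos θ = 975.4 N.
Along the slope the weight component is m g sin θ = 586.1 N; friction must supply exactly this, acting up-slope.
Maximum static friction available: μ_s N = 0.19 × 975.4 = 185.3 N.
Since |586.1| > 185.3 N, static friction cannot hold it; the toolbox slides down the incline and kinetic friction applies: f = μ_k N = 0.09 × 975.4 = 87.8 N.

f ≈ 87.8 N (up the incline)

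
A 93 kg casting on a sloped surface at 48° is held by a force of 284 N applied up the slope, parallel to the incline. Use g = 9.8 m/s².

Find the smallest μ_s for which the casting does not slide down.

N = m g cos θ = 609.8 N.
Friction must make up the shortfall along the incline: f = m g sin θ − P = 677.3 − 284 = 393.3 N.
At the threshold f = μ_s N, so μ_s,min = 393.3/609.8 = 0.645.

μ_s,min ≈ 0.645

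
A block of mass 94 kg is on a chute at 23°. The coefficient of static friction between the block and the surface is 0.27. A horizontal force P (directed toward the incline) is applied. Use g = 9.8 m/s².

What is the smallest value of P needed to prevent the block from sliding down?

The block tends to slide down (tan θ > μ_s), so at the point of impending slip friction acts up-slope at its limit: f = μ_s N.
Perpendicular to the incline: N = m g cos θ + P sin θ.
Along the incline: P cos θ + μ_s N = m g sin θ, i.e. P cos θ + μ_s (m g cos θ + P sin θ) = m g sin θ.
Solving, P (cos θ + μ_s sin θ) = m g (sin θ − μ_s cos θ), so P = 921×0.1422/1.026 = 128 N.

P_min ≈ 128 N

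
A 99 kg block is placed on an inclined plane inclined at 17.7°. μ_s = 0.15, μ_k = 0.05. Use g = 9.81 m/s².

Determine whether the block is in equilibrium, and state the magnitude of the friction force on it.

f ≈ 46.3 N

N = m g cos θ = 925 N.
Down-slope weight component: m g sin θ = 295 N.
μ_s N = 139 N.
295 > 139 N, so it slides; kinetic friction f = μ_k N = 0.05×925 = 46.3 N.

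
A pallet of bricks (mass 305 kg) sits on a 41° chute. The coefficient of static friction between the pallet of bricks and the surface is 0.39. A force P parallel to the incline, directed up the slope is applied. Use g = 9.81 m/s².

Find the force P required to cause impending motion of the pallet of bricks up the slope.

At impending motion up the slope, friction acts down-slope at its limit: f = μ_s N.
P is parallel to the surface, so N = m g cos θ = 2260 N.
Along the incline: P = m g sin θ + μ_s N = 1960 + 0.39×2260 = 2840 N.

P ≈ 2840 N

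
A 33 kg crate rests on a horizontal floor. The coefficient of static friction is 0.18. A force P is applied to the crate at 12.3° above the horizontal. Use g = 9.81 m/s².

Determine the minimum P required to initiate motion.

P ≈ 57.4 N

N = m g − P sin α (the pull lifts the crate).
At impending slip, P cos α = μ_s N = μ_s (m g − P sin α).
Solving: P (cos α + μ_s sin α) = μ_s m g → P = 0.18×324/(cos 12.3° + 0.18 sin 12.3°) = 58.3/1.015 = 57.4 N.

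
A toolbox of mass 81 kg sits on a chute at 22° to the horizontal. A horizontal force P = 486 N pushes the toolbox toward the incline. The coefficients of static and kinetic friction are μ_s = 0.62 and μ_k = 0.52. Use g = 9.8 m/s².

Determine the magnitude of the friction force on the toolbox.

Resolve perpendicular to the incline: N = m g cos θ + P sin θ = 81×9.8×cos 22° + 486×sin 22° = 918.1 N.
Parallel to the incline: P cos θ − m g sin θ = 450.6 − 297.4 = 153.2 N; the friction needed to balance this is 153.2 N acting down the slope.
Maximum static friction: μ_s N = 0.62 × 918.1 = 569.2 N.
Since 153.2 N is within the 569.2 N limit, the toolbox stays put and friction is exactly 153 N.

f ≈ 153 N (down the incline)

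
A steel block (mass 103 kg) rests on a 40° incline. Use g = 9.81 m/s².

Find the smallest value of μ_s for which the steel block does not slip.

At the slip threshold m g sin θ = μ_s m g cos θ, so μ_s,min = tan θ.
μ_s,min = tan 40° = 0.839.

μ_s,min ≈ 0.839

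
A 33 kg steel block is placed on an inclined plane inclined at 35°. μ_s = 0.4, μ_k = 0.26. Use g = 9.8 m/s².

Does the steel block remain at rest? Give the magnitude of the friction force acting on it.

f ≈ 68.9 N

N = m g cos θ = 265 N.
Down-slope weight component: m g sin θ = 185 N.
μ_s N = 106 N.
185 > 106 N, so it slides; kinetic friction f = μ_k N = 0.26×265 = 68.9 N.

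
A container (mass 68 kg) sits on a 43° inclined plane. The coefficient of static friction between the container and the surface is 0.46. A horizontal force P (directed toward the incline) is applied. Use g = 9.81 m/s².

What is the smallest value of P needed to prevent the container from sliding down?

The container tends to slide down (tan θ > μ_s), so at the point of impending slip friction acts up-slope at its limit: f = μ_s N.
Perpendicular to the incline: N = m g cos θ + P sin θ.
Along the incline: P cos θ + μ_s N = m g sin θ, i.e. P cos θ + μ_s (m g cos θ + P sin θ) = m g sin θ.
Solving, P (cos θ + μ_s sin θ) = m g (sin θ − μ_s cos θ), so P = 667×0.3456/1.045 = 221 N.

P_min ≈ 221 N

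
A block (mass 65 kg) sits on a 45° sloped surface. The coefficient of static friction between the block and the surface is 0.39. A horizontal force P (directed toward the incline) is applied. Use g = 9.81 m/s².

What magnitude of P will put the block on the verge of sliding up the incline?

At impending motion up the slope, friction acts down-slope at its limit: f = μ_s N.
Perpendicular to the incline: N = m g cos θ + P sin θ.
Along the incline: P cos θ = m g sin θ + μ_s N = m g sin θ + μ_s (m g cos θ + P sin θ).
Solving, P (cos θ − μ_s sin θ) = m g (sin θ + μ_s cos θ), so P = 65×9.81×(sin 45° + 0.39 cos 45°)/(cos 45° − 0.39 sin 45°) = 638×0.9829/0.4313 = 1450 N.

P ≈ 1450 N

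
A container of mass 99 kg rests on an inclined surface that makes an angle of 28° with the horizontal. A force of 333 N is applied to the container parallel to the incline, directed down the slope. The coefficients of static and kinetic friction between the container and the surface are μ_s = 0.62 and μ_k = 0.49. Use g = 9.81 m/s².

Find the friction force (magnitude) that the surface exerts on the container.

Normal force: N = m g cos θ = 99 × 9.81 × cos 28° = 857.5 N.
For equilibrium along the incline the friction force must supply f = m g sin θ + P = 455.9 + 333 = 788.9 N (positive meaning up-slope).
The static-friction ceiling is μ_s N = 0.62 × 857.5 = 531.7 N.
Since |788.9| > 531.7 N, static friction cannot hold it; the container slides down the incline and kinetic friction applies: f = μ_k N = 0.49 × 857.5 = 420 N.

f ≈ 420 N (up the incline)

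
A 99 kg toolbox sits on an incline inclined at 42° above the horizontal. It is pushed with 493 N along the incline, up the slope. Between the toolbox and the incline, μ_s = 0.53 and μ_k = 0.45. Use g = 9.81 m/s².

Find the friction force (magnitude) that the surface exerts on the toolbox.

f ≈ 157 N (up the incline)

Perpendicular to the surface, N = m g cos θ = 99·9.81·cos 42° = 721.7 N.
Parallel to the incline, ΣF = 0 gives f = m g sin θ − P = 649.9 − 493 = 156.9 N (up-slope positive).
The static-friction ceiling is μ_s N = 0.53 × 721.7 = 382.5 N.
Since |156.9| ≤ 382.5 N, no slip — friction simply equals what equilibrium demands.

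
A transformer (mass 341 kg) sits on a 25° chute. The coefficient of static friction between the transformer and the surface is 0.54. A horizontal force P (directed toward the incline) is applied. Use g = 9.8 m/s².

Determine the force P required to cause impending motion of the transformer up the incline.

At impending motion up the slope, friction acts down-slope at its limit: f = μ_s N.
Perpendicular to the incline: N = m g cos θ + P sin θ.
Along the incline: P cos θ = m g sin θ + μ_s N = m g sin θ + μ_s (m g cos θ + P sin θ).
Solving, P (cos θ − μ_s sin θ) = m g (sin θ + μ_s cos θ), so P = 341×9.8×(sin 25° + 0.54 cos 25°)/(cos 25° − 0.54 sin 25°) = 3340×0.912/0.6781 = 4490 N.

P ≈ 4490 N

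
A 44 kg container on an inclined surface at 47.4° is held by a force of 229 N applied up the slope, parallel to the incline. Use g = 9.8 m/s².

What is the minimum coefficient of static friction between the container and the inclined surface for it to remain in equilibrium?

N = m g cos θ = 291.9 N.
Friction must make up the shortfall along the incline: f = m g sin θ − P = 317.4 − 229 = 88.41 N.
At the threshold f = μ_s N, so μ_s,min = 88.41/291.9 = 0.303.

μ_s,min ≈ 0.303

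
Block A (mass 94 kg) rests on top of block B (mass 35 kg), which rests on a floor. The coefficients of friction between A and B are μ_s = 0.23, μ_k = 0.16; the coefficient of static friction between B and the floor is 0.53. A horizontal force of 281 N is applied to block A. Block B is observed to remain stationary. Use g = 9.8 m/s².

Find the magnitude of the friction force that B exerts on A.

f ≈ 147 N

Between the blocks, N₁ = m_A g = 921.2 N.
So the A–B interface can sustain at most μ_s N₁ = 211.9 N of static friction.
Since P = 281 N > 211.9 N, A slides on B; the A–B friction is kinetic: f₁ = μ_k N₁ = 0.16×921.2 = 147 N.
B experiences an equal 147 N forward from A (third law). B is in equilibrium, so the floor supplies f₂ = 147 N of static friction (limit μ_s(m_A+m_B)g = 670 N, not exceeded).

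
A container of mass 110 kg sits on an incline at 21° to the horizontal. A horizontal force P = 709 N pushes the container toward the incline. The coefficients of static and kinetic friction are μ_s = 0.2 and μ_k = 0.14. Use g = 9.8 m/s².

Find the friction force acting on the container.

f ≈ 176 N (down the incline)

The horizontal push has a component P sin θ into the surface, so N = m g cos θ + P sin θ = 1006 + 254.1 = 1260 N.
Along the incline, the net driving force (taking up-slope positive) is P cos θ − m g sin θ = 661.9 − 386.3 = 275.6 N, so equilibrium requires friction f = -275.6 N (down-slope).
Maximum static friction: μ_s N = 0.2 × 1260 = 252.1 N.
|f_req| = 275.6 > 252.1 N → the container slides up the incline; f = μ_k N = 0.14 × 1260 = 176 N.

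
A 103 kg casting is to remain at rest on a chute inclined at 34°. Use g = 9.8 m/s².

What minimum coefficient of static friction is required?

At the slip threshold m g sin θ = μ_s m g cos θ, so μ_s,min = tan θ.
μ_s,min = tan 34° = 0.675.

μ_s,min ≈ 0.675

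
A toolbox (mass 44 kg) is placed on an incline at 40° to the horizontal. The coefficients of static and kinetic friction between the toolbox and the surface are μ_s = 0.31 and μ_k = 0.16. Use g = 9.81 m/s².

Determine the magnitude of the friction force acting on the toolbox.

Normal force: N = m g cos θ = 44 × 9.81 × cos 40° = 330.7 N.
Along the slope the weight component is m g sin θ = 277.5 N; friction must supply exactly this, acting up-slope.
The static-friction ceiling is μ_s N = 0.31 × 330.7 = 102.5 N.
Since |277.5| > 102.5 N, static friction cannot hold it; the toolbox slides down the incline and kinetic friction applies: f = μ_k N = 0.16 × 330.7 = 52.9 N.

f ≈ 52.9 N (up the incline)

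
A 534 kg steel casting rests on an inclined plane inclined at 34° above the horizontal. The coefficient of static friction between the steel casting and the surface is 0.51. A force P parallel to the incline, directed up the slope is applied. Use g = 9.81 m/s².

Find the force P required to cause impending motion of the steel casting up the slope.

P ≈ 5140 N

At impending motion up the slope, friction acts down-slope at its limit: f = μ_s N.
P is parallel to the surface, so N = m g cos θ = 4340 N.
Along the incline: P = m g sin θ + μ_s N = 2930 + 0.51×4340 = 5140 N.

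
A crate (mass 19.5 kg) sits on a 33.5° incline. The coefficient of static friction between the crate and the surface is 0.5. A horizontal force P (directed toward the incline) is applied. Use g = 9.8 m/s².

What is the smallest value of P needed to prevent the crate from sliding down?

P_min ≈ 23.2 N

The crate tends to slide down (tan θ > μ_s), so at the point of impending slip friction acts up-slope at its limit: f = μ_s N.
Perpendicular to the incline: N = m g cos θ + P sin θ.
Along the incline: P cos θ + μ_s N = m g sin θ, i.e. P cos θ + μ_s (m g cos θ + P sin θ) = m g sin θ.
Solving, P (cos θ + μ_s sin θ) = m g (sin θ − μ_s cos θ), so P = 191×0.135/1.11 = 23.2 N.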